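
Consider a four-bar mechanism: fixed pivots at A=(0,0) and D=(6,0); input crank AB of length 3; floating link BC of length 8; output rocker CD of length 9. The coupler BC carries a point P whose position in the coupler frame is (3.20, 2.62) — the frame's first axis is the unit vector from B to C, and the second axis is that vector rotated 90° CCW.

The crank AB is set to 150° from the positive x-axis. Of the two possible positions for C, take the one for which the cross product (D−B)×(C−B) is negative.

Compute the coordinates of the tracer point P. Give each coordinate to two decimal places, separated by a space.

0.77 -0.90

A=(0,0), D=(6.00,0)
B = A + 3.00·(cos150°, sin150°) = (-2.5981, 1.5000)
|BD| = 8.7279
circle(B,8.00) ∩ circle(D,9.00): a=3.3901, h=7.2462
  candidates: C₊=(1.9869,8.0558) cross=63.244; C₋=(-0.5038,-6.2210) cross=-63.244
  mode - wants cross < 0 → take C=(-0.5038,-6.2210) (cross=-63.244)
ex = (C−B)/|BC| = (0.2618,-0.9651); ey = (0.9651,0.2618)
P = B + 3.20·ex + 2.62·ey = (0.7683,-0.9025)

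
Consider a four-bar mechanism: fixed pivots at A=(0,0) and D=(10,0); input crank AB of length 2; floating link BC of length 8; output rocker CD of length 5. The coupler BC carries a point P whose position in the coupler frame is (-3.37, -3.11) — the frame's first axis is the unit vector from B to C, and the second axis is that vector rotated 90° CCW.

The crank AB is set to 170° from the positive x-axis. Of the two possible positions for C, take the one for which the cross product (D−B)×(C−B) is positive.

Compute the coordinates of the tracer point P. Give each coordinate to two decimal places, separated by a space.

A=(0,0), D=(10.00,0)
B = A + 2.00·(cos170°, sin170°) = (-1.9696, 0.3473)
|BD| = 11.9747
circle(B,8.00) ∩ circle(D,5.00): a=7.6158, h=2.4495
  candidates: C₊=(5.7140,2.5749) cross=29.332; C₋=(5.5719,-2.3221) cross=-29.332
  mode + wants cross > 0 → take C=(5.7140,2.5749) (cross=29.332)
ex = (C−B)/|BC| = (0.9605,0.2785); ey = (-0.2785,0.9605)
P = B + -3.37·ex + -3.11·ey = (-4.3404,-3.5781)

-4.34 -3.58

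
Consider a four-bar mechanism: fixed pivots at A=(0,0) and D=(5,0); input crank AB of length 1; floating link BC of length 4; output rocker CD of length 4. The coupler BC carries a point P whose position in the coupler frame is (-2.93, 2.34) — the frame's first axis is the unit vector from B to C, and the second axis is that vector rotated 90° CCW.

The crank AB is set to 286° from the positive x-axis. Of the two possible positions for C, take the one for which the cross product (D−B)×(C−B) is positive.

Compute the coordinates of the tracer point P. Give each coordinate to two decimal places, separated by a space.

A=(0,0), D=(5.00,0)
B = A + 1.00·(cos286°, sin286°) = (0.2756, -0.9613)
|BD| = 4.8212
circle(B,4.00) ∩ circle(D,4.00): a=2.4106, h=3.1920
  candidates: C₊=(2.0014,2.6473) cross=15.389; C₋=(3.2743,-3.6086) cross=-15.389
  mode + wants cross > 0 → take C=(2.0014,2.6473) (cross=15.389)
ex = (C−B)/|BC| = (0.4314,0.9021); ey = (-0.9021,0.4314)
P = B + -2.93·ex + 2.34·ey = (-3.0995,-2.5950)

-3.10 -2.59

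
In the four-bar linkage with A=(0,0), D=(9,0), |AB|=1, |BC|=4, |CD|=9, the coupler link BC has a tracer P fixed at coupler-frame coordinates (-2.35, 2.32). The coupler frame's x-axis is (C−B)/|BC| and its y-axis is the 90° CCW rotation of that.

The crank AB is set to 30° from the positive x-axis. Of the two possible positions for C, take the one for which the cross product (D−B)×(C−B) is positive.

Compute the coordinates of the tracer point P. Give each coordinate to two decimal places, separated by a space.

-1.64 -1.65

A=(0,0), D=(9.00,0)
B = A + 1.00·(cos30°, sin30°) = (0.8660, 0.5000)
|BD| = 8.1493
circle(B,4.00) ∩ circle(D,9.00): a=0.0866, h=3.9991
  candidates: C₊=(1.1978,4.4862) cross=32.590; C₋=(0.7071,-3.4968) cross=-32.590
  mode + wants cross > 0 → take C=(1.1978,4.4862) (cross=32.590)
ex = (C−B)/|BC| = (0.0830,0.9966); ey = (-0.9966,0.0830)
P = B + -2.35·ex + 2.32·ey = (-1.6409,-1.6495)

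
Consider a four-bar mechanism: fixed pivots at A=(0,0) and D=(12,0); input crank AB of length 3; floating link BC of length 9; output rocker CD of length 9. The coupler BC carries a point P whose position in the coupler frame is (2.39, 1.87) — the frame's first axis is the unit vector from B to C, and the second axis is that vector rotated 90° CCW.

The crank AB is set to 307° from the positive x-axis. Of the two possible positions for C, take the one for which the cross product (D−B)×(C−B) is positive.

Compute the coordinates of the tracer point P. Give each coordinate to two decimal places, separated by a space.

A=(0,0), D=(12.00,0)
B = A + 3.00·(cos307°, sin307°) = (1.8054, -2.3959)
|BD| = 10.4723
circle(B,9.00) ∩ circle(D,9.00): a=5.2362, h=7.3200
  candidates: C₊=(5.2280,5.9279) cross=76.658; C₋=(8.5774,-8.3238) cross=-76.658
  mode + wants cross > 0 → take C=(5.2280,5.9279) (cross=76.658)
ex = (C−B)/|BC| = (0.3803,0.9249); ey = (-0.9249,0.3803)
P = B + 2.39·ex + 1.87·ey = (0.9848,0.5257)

0.98 0.53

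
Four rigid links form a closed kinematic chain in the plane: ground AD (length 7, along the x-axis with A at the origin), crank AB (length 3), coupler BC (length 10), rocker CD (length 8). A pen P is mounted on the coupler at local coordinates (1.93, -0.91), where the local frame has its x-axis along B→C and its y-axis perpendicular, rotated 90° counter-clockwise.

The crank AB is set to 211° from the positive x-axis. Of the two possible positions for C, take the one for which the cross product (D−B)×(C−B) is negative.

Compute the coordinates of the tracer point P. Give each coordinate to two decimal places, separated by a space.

A=(0,0), D=(7.00,0)
B = A + 3.00·(cos211°, sin211°) = (-2.5715, -1.5451)
|BD| = 9.6954
circle(B,10.00) ∩ circle(D,8.00): a=6.7043, h=7.4198
  candidates: C₊=(2.8646,6.8483) cross=71.938; C₋=(5.2295,-7.8016) cross=-71.938
  mode - wants cross < 0 → take C=(5.2295,-7.8016) (cross=-71.938)
ex = (C−B)/|BC| = (0.7801,-0.6257); ey = (0.6257,0.7801)
P = B + 1.93·ex + -0.91·ey = (-1.6352,-3.4625)

-1.64 -3.46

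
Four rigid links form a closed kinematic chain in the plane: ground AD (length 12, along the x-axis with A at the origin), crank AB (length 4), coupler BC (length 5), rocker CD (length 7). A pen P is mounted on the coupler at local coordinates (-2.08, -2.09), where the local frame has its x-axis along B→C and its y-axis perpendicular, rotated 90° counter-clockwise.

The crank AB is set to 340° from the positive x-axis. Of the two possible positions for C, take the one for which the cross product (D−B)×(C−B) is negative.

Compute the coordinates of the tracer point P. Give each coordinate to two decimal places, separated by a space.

0.81 -1.25

A=(0,0), D=(12.00,0)
B = A + 4.00·(cos340°, sin340°) = (3.7588, -1.3681)
|BD| = 8.3540
circle(B,5.00) ∩ circle(D,7.00): a=2.7406, h=4.1820
  candidates: C₊=(5.7775,3.2063) cross=34.937; C₋=(7.1472,-5.0448) cross=-34.937
  mode - wants cross < 0 → take C=(7.1472,-5.0448) (cross=-34.937)
ex = (C−B)/|BC| = (0.6777,-0.7354); ey = (0.7354,0.6777)
P = B + -2.08·ex + -2.09·ey = (0.8123,-1.2549)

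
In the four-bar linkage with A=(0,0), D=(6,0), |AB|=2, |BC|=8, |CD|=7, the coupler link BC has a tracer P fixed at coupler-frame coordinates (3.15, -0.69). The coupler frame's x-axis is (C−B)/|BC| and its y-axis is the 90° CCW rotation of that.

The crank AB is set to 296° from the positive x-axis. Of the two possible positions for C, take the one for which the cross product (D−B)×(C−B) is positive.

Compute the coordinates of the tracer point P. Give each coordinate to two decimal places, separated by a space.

A=(0,0), D=(6.00,0)
B = A + 2.00·(cos296°, sin296°) = (0.8767, -1.7976)
|BD| = 5.4295
circle(B,8.00) ∩ circle(D,7.00): a=4.0961, h=6.8718
  candidates: C₊=(2.4667,6.0428) cross=37.310; C₋=(7.0169,-6.9257) cross=-37.310
  mode + wants cross > 0 → take C=(2.4667,6.0428) (cross=37.310)
ex = (C−B)/|BC| = (0.1987,0.9801); ey = (-0.9801,0.1987)
P = B + 3.15·ex + -0.69·ey = (2.1790,1.1524)

2.18 1.15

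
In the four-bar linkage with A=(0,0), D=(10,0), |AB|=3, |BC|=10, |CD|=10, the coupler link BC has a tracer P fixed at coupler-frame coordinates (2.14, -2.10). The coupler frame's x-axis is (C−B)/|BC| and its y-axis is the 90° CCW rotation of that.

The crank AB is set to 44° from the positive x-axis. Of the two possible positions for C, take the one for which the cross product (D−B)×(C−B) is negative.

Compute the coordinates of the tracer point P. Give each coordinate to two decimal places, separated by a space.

0.42 -0.36

A=(0,0), D=(10.00,0)
B = A + 3.00·(cos44°, sin44°) = (2.1580, 2.0840)
|BD| = 8.1142
circle(B,10.00) ∩ circle(D,10.00): a=4.0571, h=9.1400
  candidates: C₊=(8.4265,9.8754) cross=74.164; C₋=(3.7316,-7.7914) cross=-74.164
  mode - wants cross < 0 → take C=(3.7316,-7.7914) (cross=-74.164)
ex = (C−B)/|BC| = (0.1574,-0.9875); ey = (0.9875,0.1574)
P = B + 2.14·ex + -2.10·ey = (0.4209,-0.3598)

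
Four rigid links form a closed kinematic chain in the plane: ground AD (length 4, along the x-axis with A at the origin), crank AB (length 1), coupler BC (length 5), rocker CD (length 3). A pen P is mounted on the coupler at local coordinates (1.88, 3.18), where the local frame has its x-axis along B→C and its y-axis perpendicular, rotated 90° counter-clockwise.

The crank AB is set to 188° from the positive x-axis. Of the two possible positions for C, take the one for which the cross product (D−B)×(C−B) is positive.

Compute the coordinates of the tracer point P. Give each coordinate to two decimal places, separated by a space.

A=(0,0), D=(4.00,0)
B = A + 1.00·(cos188°, sin188°) = (-0.9903, -0.1392)
|BD| = 4.9922
circle(B,5.00) ∩ circle(D,3.00): a=4.0986, h=2.8638
  candidates: C₊=(3.0269,2.8378) cross=14.297; C₋=(3.1866,-2.8876) cross=-14.297
  mode + wants cross > 0 → take C=(3.0269,2.8378) (cross=14.297)
ex = (C−B)/|BC| = (0.8034,0.5954); ey = (-0.5954,0.8034)
P = B + 1.88·ex + 3.18·ey = (-1.3732,3.5351)

-1.37 3.54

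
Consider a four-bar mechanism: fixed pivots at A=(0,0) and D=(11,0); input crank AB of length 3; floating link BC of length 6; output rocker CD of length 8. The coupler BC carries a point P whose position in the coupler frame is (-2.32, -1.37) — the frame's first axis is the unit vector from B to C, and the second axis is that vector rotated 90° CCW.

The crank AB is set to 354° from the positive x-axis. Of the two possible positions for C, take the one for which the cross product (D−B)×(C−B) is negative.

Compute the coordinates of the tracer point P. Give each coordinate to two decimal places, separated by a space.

0.78 1.23

A=(0,0), D=(11.00,0)
B = A + 3.00·(cos354°, sin354°) = (2.9836, -0.3136)
|BD| = 8.0226
circle(B,6.00) ∩ circle(D,8.00): a=2.2662, h=5.5556
  candidates: C₊=(5.0309,5.3263) cross=44.570; C₋=(5.4652,-5.7763) cross=-44.570
  mode - wants cross < 0 → take C=(5.4652,-5.7763) (cross=-44.570)
ex = (C−B)/|BC| = (0.4136,-0.9105); ey = (0.9105,0.4136)
P = B + -2.32·ex + -1.37·ey = (0.7767,1.2320)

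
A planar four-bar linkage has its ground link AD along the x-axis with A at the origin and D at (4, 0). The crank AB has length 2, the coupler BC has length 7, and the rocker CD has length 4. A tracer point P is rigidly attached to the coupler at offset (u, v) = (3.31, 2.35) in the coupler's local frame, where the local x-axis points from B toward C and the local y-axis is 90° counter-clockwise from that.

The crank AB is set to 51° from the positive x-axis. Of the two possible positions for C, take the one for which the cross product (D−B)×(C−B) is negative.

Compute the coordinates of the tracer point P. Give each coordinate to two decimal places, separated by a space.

5.28 1.02

A=(0,0), D=(4.00,0)
B = A + 2.00·(cos51°, sin51°) = (1.2586, 1.5543)
|BD| = 3.1513
circle(B,7.00) ∩ circle(D,4.00): a=6.8116, h=1.6133
  candidates: C₊=(7.9798,-0.4019) cross=5.084; C₋=(6.3883,-3.2087) cross=-5.084
  mode - wants cross < 0 → take C=(6.3883,-3.2087) (cross=-5.084)
ex = (C−B)/|BC| = (0.7328,-0.6804); ey = (0.6804,0.7328)
P = B + 3.31·ex + 2.35·ey = (5.2833,1.0242)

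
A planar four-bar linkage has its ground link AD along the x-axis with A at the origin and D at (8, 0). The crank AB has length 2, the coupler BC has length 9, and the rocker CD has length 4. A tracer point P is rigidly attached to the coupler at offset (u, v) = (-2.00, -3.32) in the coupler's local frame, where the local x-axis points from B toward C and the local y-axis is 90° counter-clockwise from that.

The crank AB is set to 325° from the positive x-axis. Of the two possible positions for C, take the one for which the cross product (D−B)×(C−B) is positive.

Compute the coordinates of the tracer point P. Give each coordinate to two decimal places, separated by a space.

A=(0,0), D=(8.00,0)
B = A + 2.00·(cos325°, sin325°) = (1.6383, -1.1472)
|BD| = 6.4643
circle(B,9.00) ∩ circle(D,4.00): a=8.2598, h=3.5744
  candidates: C₊=(9.1327,3.8363) cross=23.106; C₋=(10.4013,-3.1990) cross=-23.106
  mode + wants cross > 0 → take C=(9.1327,3.8363) (cross=23.106)
ex = (C−B)/|BC| = (0.8327,0.5537); ey = (-0.5537,0.8327)
P = B + -2.00·ex + -3.32·ey = (1.8112,-5.0192)

1.81 -5.02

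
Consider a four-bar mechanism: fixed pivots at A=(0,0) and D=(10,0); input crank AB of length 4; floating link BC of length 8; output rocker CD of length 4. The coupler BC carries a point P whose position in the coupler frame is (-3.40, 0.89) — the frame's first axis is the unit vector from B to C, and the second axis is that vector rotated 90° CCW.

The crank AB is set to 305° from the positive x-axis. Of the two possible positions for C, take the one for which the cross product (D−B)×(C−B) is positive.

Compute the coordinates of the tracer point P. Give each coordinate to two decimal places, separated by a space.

A=(0,0), D=(10.00,0)
B = A + 4.00·(cos305°, sin305°) = (2.2943, -3.2766)
|BD| = 8.3734
circle(B,8.00) ∩ circle(D,4.00): a=7.0529, h=3.7758
  candidates: C₊=(7.3073,2.9579) cross=31.616; C₋=(10.2623,-3.9914) cross=-31.616
  mode + wants cross > 0 → take C=(7.3073,2.9579) (cross=31.616)
ex = (C−B)/|BC| = (0.6266,0.7793); ey = (-0.7793,0.6266)
P = B + -3.40·ex + 0.89·ey = (-0.5298,-5.3686)

-0.53 -5.37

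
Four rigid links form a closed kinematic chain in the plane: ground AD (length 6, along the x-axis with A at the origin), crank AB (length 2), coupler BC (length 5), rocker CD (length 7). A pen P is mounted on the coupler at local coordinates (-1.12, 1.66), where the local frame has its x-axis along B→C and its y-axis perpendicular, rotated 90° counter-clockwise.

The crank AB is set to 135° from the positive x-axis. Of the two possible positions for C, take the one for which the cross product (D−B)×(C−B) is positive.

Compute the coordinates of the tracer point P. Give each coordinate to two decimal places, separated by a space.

A=(0,0), D=(6.00,0)
B = A + 2.00·(cos135°, sin135°) = (-1.4142, 1.4142)
|BD| = 7.5479
circle(B,5.00) ∩ circle(D,7.00): a=2.1841, h=4.4977
  candidates: C₊=(1.5739,5.4231) cross=33.948; C₋=(-0.1115,-3.4131) cross=-33.948
  mode + wants cross > 0 → take C=(1.5739,5.4231) (cross=33.948)
ex = (C−B)/|BC| = (0.5976,0.8018); ey = (-0.8018,0.5976)
P = B + -1.12·ex + 1.66·ey = (-3.4145,1.5083)

-3.41 1.51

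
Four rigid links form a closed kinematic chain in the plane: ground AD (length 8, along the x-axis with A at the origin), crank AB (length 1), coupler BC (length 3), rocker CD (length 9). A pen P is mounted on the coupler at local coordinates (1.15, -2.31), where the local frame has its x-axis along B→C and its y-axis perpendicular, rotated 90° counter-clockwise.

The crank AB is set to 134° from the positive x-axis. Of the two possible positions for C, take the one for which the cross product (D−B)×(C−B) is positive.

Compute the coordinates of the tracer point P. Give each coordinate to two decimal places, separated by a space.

1.77 1.48

A=(0,0), D=(8.00,0)
B = A + 1.00·(cos134°, sin134°) = (-0.6947, 0.7193)
|BD| = 8.7244
circle(B,3.00) ∩ circle(D,9.00): a=0.2358, h=2.9907
  candidates: C₊=(-0.2131,3.6804) cross=26.092; C₋=(-0.7062,-2.2806) cross=-26.092
  mode + wants cross > 0 → take C=(-0.2131,3.6804) (cross=26.092)
ex = (C−B)/|BC| = (0.1605,0.9870); ey = (-0.9870,0.1605)
P = B + 1.15·ex + -2.31·ey = (1.7700,1.4836)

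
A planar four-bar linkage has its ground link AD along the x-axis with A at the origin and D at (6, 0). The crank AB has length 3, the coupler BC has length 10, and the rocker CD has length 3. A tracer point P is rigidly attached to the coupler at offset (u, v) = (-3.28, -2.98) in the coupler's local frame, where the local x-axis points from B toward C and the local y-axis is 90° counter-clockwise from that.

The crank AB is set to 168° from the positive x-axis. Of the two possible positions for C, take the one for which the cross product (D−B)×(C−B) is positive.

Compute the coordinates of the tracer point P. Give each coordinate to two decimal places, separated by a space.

-5.45 -3.02

A=(0,0), D=(6.00,0)
B = A + 3.00·(cos168°, sin168°) = (-2.9344, 0.6237)
|BD| = 8.9562
circle(B,10.00) ∩ circle(D,3.00): a=9.5584, h=2.9389
  candidates: C₊=(6.8054,2.8899) cross=26.322; C₋=(6.3961,-2.9737) cross=-26.322
  mode + wants cross > 0 → take C=(6.8054,2.8899) (cross=26.322)
ex = (C−B)/|BC| = (0.9740,0.2266); ey = (-0.2266,0.9740)
P = B + -3.28·ex + -2.98·ey = (-5.4538,-3.0220)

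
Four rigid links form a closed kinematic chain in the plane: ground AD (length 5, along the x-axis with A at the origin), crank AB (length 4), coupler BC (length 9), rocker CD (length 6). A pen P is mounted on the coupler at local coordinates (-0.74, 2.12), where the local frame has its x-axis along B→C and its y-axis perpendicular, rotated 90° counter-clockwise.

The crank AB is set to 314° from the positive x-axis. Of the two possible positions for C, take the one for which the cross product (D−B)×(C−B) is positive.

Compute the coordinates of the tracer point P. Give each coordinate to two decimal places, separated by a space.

0.56 -3.22

A=(0,0), D=(5.00,0)
B = A + 4.00·(cos314°, sin314°) = (2.7786, -2.8774)
|BD| = 3.6351
circle(B,9.00) ∩ circle(D,6.00): a=8.0072, h=4.1090
  candidates: C₊=(4.4193,5.9718) cross=14.937; C₋=(10.9243,0.9498) cross=-14.937
  mode + wants cross > 0 → take C=(4.4193,5.9718) (cross=14.937)
ex = (C−B)/|BC| = (0.1823,0.9832); ey = (-0.9832,0.1823)
P = B + -0.74·ex + 2.12·ey = (0.5593,-3.2185)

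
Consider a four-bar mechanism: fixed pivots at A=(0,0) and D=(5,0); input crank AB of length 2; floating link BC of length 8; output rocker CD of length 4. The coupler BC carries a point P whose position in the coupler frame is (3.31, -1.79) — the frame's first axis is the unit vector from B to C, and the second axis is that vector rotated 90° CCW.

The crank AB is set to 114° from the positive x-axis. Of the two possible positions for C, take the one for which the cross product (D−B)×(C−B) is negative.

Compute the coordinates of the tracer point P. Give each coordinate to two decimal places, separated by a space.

0.16 -1.81

A=(0,0), D=(5.00,0)
B = A + 2.00·(cos114°, sin114°) = (-0.8135, 1.8271)
|BD| = 6.0938
circle(B,8.00) ∩ circle(D,4.00): a=6.9853, h=3.8994
  candidates: C₊=(7.0196,3.4527) cross=23.762; C₋=(4.6813,-3.9873) cross=-23.762
  mode - wants cross < 0 → take C=(4.6813,-3.9873) (cross=-23.762)
ex = (C−B)/|BC| = (0.6869,-0.7268); ey = (0.7268,0.6869)
P = B + 3.31·ex + -1.79·ey = (0.1590,-1.8081)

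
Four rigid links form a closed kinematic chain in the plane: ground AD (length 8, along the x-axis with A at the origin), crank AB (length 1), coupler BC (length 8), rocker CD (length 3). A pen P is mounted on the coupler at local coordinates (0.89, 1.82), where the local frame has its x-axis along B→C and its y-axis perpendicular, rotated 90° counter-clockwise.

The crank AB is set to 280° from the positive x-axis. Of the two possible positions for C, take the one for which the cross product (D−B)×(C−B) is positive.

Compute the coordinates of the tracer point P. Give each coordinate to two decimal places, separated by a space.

A=(0,0), D=(8.00,0)
B = A + 1.00·(cos280°, sin280°) = (0.1736, -0.9848)
|BD| = 7.8881
circle(B,8.00) ∩ circle(D,3.00): a=7.4303, h=2.9649
  candidates: C₊=(7.1757,2.8845) cross=23.387; C₋=(7.9160,-2.9988) cross=-23.387
  mode + wants cross > 0 → take C=(7.1757,2.8845) (cross=23.387)
ex = (C−B)/|BC| = (0.8753,0.4837); ey = (-0.4837,0.8753)
P = B + 0.89·ex + 1.82·ey = (0.0723,1.0386)

0.07 1.04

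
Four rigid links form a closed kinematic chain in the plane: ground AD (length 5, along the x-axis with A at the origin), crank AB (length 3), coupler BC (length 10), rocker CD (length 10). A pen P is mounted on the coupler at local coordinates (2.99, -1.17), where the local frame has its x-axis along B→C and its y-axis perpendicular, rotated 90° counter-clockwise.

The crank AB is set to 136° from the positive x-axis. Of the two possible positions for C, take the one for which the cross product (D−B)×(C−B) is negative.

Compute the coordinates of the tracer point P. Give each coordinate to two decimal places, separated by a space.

-3.03 -1.01

A=(0,0), D=(5.00,0)
B = A + 3.00·(cos136°, sin136°) = (-2.1580, 2.0840)
|BD| = 7.4552
circle(B,10.00) ∩ circle(D,10.00): a=3.7276, h=9.2793
  candidates: C₊=(4.0149,9.9514) cross=69.179; C₋=(-1.1729,-7.8674) cross=-69.179
  mode - wants cross < 0 → take C=(-1.1729,-7.8674) (cross=-69.179)
ex = (C−B)/|BC| = (0.0985,-0.9951); ey = (0.9951,0.0985)
P = B + 2.99·ex + -1.17·ey = (-3.0278,-1.0067)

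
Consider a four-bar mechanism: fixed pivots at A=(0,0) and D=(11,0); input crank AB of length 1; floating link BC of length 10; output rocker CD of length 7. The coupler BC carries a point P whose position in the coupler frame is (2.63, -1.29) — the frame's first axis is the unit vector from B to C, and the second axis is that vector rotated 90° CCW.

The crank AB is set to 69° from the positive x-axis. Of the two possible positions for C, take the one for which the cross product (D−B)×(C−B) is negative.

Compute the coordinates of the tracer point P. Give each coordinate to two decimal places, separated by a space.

1.33 -1.83

A=(0,0), D=(11.00,0)
B = A + 1.00·(cos69°, sin69°) = (0.3584, 0.9336)
|BD| = 10.6825
circle(B,10.00) ∩ circle(D,7.00): a=7.7283, h=6.3461
  candidates: C₊=(8.6117,6.5800) cross=67.792; C₋=(7.5025,-6.0636) cross=-67.792
  mode - wants cross < 0 → take C=(7.5025,-6.0636) (cross=-67.792)
ex = (C−B)/|BC| = (0.7144,-0.6997); ey = (0.6997,0.7144)
P = B + 2.63·ex + -1.29·ey = (1.3346,-1.8283)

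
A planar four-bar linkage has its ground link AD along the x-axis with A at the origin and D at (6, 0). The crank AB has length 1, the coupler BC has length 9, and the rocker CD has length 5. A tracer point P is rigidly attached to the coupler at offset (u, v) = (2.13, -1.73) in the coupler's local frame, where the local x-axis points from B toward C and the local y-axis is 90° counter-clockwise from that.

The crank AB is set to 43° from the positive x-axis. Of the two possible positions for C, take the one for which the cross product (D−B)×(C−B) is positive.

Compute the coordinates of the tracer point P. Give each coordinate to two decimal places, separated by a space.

3.34 -0.17

A=(0,0), D=(6.00,0)
B = A + 1.00·(cos43°, sin43°) = (0.7314, 0.6820)
|BD| = 5.3126
circle(B,9.00) ∩ circle(D,5.00): a=7.9268, h=4.2622
  candidates: C₊=(9.1397,3.8913) cross=22.643; C₋=(8.0454,-4.5625) cross=-22.643
  mode + wants cross > 0 → take C=(9.1397,3.8913) (cross=22.643)
ex = (C−B)/|BC| = (0.9343,0.3566); ey = (-0.3566,0.9343)
P = B + 2.13·ex + -1.73·ey = (3.3382,-0.1747)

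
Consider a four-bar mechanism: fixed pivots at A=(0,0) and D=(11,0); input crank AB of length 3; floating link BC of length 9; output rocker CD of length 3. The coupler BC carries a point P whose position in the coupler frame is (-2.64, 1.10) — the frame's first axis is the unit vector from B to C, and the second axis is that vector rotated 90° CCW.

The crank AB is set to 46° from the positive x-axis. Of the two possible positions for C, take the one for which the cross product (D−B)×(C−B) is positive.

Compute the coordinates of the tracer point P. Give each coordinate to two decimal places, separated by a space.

A=(0,0), D=(11.00,0)
B = A + 3.00·(cos46°, sin46°) = (2.0840, 2.1580)
|BD| = 9.1735
circle(B,9.00) ∩ circle(D,3.00): a=8.5111, h=2.9260
  candidates: C₊=(11.0445,2.9997) cross=26.841; C₋=(9.6679,-2.6880) cross=-26.841
  mode + wants cross > 0 → take C=(11.0445,2.9997) (cross=26.841)
ex = (C−B)/|BC| = (0.9956,0.0935); ey = (-0.0935,0.9956)
P = B + -2.64·ex + 1.10·ey = (-0.6473,3.0063)

-0.65 3.01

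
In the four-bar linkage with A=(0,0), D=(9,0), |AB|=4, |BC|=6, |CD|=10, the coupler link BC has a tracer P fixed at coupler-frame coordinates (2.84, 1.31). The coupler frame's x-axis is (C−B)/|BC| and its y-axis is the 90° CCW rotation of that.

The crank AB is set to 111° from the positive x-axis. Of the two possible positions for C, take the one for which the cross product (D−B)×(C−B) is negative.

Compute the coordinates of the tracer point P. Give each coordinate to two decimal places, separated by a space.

0.19 1.06

A=(0,0), D=(9.00,0)
B = A + 4.00·(cos111°, sin111°) = (-1.4335, 3.7343)
|BD| = 11.0816
circle(B,6.00) ∩ circle(D,10.00): a=2.6532, h=5.3815
  candidates: C₊=(2.8780,7.9070) cross=59.636; C₋=(-0.7490,-2.2265) cross=-59.636
  mode - wants cross < 0 → take C=(-0.7490,-2.2265) (cross=-59.636)
ex = (C−B)/|BC| = (0.1141,-0.9935); ey = (0.9935,0.1141)
P = B + 2.84·ex + 1.31·ey = (0.1920,1.0623)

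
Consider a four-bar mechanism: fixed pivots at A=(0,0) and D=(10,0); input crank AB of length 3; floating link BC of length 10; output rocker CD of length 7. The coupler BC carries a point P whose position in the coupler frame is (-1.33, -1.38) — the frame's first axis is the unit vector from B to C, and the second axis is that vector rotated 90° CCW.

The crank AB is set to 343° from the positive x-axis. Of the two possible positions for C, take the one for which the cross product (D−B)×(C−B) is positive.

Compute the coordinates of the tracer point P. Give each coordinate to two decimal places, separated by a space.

A=(0,0), D=(10.00,0)
B = A + 3.00·(cos343°, sin343°) = (2.8689, -0.8771)
|BD| = 7.1848
circle(B,10.00) ∩ circle(D,7.00): a=7.1416, h=6.9999
  candidates: C₊=(9.1025,6.9422) cross=50.293; C₋=(10.8116,-6.9528) cross=-50.293
  mode + wants cross > 0 → take C=(9.1025,6.9422) (cross=50.293)
ex = (C−B)/|BC| = (0.6234,0.7819); ey = (-0.7819,0.6234)
P = B + -1.33·ex + -1.38·ey = (3.1189,-2.7773)

3.12 -2.78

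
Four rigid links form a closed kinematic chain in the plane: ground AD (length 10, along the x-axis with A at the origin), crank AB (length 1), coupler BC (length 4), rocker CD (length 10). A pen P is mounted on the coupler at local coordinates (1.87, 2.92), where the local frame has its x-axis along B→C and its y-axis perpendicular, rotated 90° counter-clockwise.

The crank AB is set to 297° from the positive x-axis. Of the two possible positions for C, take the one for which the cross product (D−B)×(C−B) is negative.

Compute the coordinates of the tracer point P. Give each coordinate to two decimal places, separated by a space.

3.68 -2.15

A=(0,0), D=(10.00,0)
B = A + 1.00·(cos297°, sin297°) = (0.4540, -0.8910)
|BD| = 9.5875
circle(B,4.00) ∩ circle(D,10.00): a=0.4130, h=3.9786
  candidates: C₊=(0.4955,3.1088) cross=38.145; C₋=(1.2350,-4.8140) cross=-38.145
  mode - wants cross < 0 → take C=(1.2350,-4.8140) (cross=-38.145)
ex = (C−B)/|BC| = (0.1953,-0.9808); ey = (0.9808,0.1953)
P = B + 1.87·ex + 2.92·ey = (3.6829,-2.1549)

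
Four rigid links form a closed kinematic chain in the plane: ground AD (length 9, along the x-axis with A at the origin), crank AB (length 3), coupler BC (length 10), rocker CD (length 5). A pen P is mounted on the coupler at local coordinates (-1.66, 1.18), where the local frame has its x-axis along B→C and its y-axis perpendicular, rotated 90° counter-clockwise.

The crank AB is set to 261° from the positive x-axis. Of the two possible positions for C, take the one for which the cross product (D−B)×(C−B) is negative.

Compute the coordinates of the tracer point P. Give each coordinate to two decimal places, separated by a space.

-1.86 -1.47

A=(0,0), D=(9.00,0)
B = A + 3.00·(cos261°, sin261°) = (-0.4693, -2.9631)
|BD| = 9.9221
circle(B,10.00) ∩ circle(D,5.00): a=8.7405, h=4.8584
  candidates: C₊=(6.4215,4.2838) cross=48.205; C₋=(9.3232,-4.9895) cross=-48.205
  mode - wants cross < 0 → take C=(9.3232,-4.9895) (cross=-48.205)
ex = (C−B)/|BC| = (0.9793,-0.2026); ey = (0.2026,0.9793)
P = B + -1.66·ex + 1.18·ey = (-1.8557,-1.4712)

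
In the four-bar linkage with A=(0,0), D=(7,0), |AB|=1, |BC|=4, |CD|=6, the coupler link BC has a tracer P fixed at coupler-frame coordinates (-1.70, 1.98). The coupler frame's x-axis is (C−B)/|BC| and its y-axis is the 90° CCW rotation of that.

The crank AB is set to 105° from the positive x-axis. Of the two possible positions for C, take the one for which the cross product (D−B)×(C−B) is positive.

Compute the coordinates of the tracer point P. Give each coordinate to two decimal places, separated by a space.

-2.87 1.06

A=(0,0), D=(7.00,0)
B = A + 1.00·(cos105°, sin105°) = (-0.2588, 0.9659)
|BD| = 7.3228
circle(B,4.00) ∩ circle(D,6.00): a=2.2958, h=3.2756
  candidates: C₊=(2.4490,3.9100) cross=23.986; C₋=(1.5849,-2.5838) cross=-23.986
  mode + wants cross > 0 → take C=(2.4490,3.9100) (cross=23.986)
ex = (C−B)/|BC| = (0.6770,0.7360); ey = (-0.7360,0.6770)
P = B + -1.70·ex + 1.98·ey = (-2.8670,1.0550)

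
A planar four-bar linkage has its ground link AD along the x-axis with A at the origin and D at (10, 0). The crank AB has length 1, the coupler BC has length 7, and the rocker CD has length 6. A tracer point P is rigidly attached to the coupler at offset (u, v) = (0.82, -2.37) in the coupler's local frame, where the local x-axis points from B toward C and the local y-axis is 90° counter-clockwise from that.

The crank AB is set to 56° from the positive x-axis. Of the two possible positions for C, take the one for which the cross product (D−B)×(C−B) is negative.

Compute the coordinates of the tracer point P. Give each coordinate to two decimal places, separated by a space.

-0.51 -1.44

A=(0,0), D=(10.00,0)
B = A + 1.00·(cos56°, sin56°) = (0.5592, 0.8290)
|BD| = 9.4771
circle(B,7.00) ∩ circle(D,6.00): a=5.4244, h=4.4244
  candidates: C₊=(6.3499,4.7620) cross=41.931; C₋=(5.5758,-4.0529) cross=-41.931
  mode - wants cross < 0 → take C=(5.5758,-4.0529) (cross=-41.931)
ex = (C−B)/|BC| = (0.7167,-0.6974); ey = (0.6974,0.7167)
P = B + 0.82·ex + -2.37·ey = (-0.5060,-1.4413)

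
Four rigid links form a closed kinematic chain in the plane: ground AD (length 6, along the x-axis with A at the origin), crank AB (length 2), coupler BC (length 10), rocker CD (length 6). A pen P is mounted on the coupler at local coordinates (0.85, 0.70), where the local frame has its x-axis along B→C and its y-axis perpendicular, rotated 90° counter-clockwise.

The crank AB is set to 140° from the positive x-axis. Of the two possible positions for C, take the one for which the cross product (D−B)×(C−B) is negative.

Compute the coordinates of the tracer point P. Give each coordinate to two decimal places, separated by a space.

A=(0,0), D=(6.00,0)
B = A + 2.00·(cos140°, sin140°) = (-1.5321, 1.2856)
|BD| = 7.6410
circle(B,10.00) ∩ circle(D,6.00): a=8.0084, h=5.9887
  candidates: C₊=(7.3698,5.8416) cross=45.760; C₋=(5.3546,-5.9652) cross=-45.760
  mode - wants cross < 0 → take C=(5.3546,-5.9652) (cross=-45.760)
ex = (C−B)/|BC| = (0.6887,-0.7251); ey = (0.7251,0.6887)
P = B + 0.85·ex + 0.70·ey = (-0.4392,1.1513)

-0.44 1.15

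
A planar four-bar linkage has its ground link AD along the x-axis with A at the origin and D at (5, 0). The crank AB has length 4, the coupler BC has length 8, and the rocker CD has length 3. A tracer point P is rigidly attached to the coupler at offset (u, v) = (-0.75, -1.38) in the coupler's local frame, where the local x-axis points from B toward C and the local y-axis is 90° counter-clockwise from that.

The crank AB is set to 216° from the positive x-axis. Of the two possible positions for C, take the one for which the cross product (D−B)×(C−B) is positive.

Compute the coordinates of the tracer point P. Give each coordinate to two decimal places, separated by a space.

-3.02 -3.91

A=(0,0), D=(5.00,0)
B = A + 4.00·(cos216°, sin216°) = (-3.2361, -2.3511)
|BD| = 8.5651
circle(B,8.00) ∩ circle(D,3.00): a=7.4933, h=2.8020
  candidates: C₊=(3.2002,2.4001) cross=23.999; C₋=(4.7385,-2.9886) cross=-23.999
  mode + wants cross > 0 → take C=(3.2002,2.4001) (cross=23.999)
ex = (C−B)/|BC| = (0.8045,0.5939); ey = (-0.5939,0.8045)
P = B + -0.75·ex + -1.38·ey = (-3.0199,-3.9068)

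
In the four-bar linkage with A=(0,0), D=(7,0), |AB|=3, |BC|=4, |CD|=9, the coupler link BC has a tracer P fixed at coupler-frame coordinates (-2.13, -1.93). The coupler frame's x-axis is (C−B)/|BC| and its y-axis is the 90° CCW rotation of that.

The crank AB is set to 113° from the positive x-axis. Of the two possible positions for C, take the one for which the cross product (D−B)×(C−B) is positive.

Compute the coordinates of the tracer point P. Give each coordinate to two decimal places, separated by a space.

A=(0,0), D=(7.00,0)
B = A + 3.00·(cos113°, sin113°) = (-1.1722, 2.7615)
|BD| = 8.6262
circle(B,4.00) ∩ circle(D,9.00): a=0.5455, h=3.9626
  candidates: C₊=(0.6131,6.3410) cross=34.182; C₋=(-1.9240,-1.1672) cross=-34.182
  mode + wants cross > 0 → take C=(0.6131,6.3410) (cross=34.182)
ex = (C−B)/|BC| = (0.4463,0.8949); ey = (-0.8949,0.4463)
P = B + -2.13·ex + -1.93·ey = (-0.3958,-0.0060)

-0.40 -0.01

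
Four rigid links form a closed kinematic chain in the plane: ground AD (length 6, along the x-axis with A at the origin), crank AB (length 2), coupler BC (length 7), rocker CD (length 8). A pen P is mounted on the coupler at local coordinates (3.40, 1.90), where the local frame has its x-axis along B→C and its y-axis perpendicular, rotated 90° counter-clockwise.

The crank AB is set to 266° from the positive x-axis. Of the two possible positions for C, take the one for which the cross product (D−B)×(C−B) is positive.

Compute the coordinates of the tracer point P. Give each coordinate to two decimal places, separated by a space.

A=(0,0), D=(6.00,0)
B = A + 2.00·(cos266°, sin266°) = (-0.1395, -1.9951)
|BD| = 6.4556
circle(B,7.00) ∩ circle(D,8.00): a=2.0660, h=6.6882
  candidates: C₊=(-0.2417,5.0041) cross=43.176; C₋=(3.8924,-7.7174) cross=-43.176
  mode + wants cross > 0 → take C=(-0.2417,5.0041) (cross=43.176)
ex = (C−B)/|BC| = (-0.0146,0.9999); ey = (-0.9999,-0.0146)
P = B + 3.40·ex + 1.90·ey = (-2.0889,1.3768)

-2.09 1.38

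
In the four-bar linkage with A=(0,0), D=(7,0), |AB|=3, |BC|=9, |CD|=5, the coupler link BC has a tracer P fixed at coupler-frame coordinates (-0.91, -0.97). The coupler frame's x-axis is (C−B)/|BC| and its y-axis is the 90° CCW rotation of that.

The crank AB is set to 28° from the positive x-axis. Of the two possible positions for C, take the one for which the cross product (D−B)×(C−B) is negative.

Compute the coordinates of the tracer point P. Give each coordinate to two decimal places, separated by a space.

1.33 1.22

A=(0,0), D=(7.00,0)
B = A + 3.00·(cos28°, sin28°) = (2.6488, 1.4084)
|BD| = 4.5734
circle(B,9.00) ∩ circle(D,5.00): a=8.4090, h=3.2075
  candidates: C₊=(11.6370,1.8704) cross=14.669; C₋=(9.6614,-4.2328) cross=-14.669
  mode - wants cross < 0 → take C=(9.6614,-4.2328) (cross=-14.669)
ex = (C−B)/|BC| = (0.7792,-0.6268); ey = (0.6268,0.7792)
P = B + -0.91·ex + -0.97·ey = (1.3318,1.2230)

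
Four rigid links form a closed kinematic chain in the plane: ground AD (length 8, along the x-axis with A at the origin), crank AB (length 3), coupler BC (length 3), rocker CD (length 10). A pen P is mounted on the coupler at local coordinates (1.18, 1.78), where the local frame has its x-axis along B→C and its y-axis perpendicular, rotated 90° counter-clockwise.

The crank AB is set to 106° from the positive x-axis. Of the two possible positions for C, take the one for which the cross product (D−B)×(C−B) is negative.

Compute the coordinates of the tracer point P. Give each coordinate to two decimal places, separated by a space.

A=(0,0), D=(8.00,0)
B = A + 3.00·(cos106°, sin106°) = (-0.8269, 2.8838)
|BD| = 9.2860
circle(B,3.00) ∩ circle(D,10.00): a=-0.2568, h=2.9890
  candidates: C₊=(-0.1428,5.8047) cross=27.756; C₋=(-1.9993,0.1223) cross=-27.756
  mode - wants cross < 0 → take C=(-1.9993,0.1223) (cross=-27.756)
ex = (C−B)/|BC| = (-0.3908,-0.9205); ey = (0.9205,-0.3908)
P = B + 1.18·ex + 1.78·ey = (0.3504,1.1020)

0.35 1.10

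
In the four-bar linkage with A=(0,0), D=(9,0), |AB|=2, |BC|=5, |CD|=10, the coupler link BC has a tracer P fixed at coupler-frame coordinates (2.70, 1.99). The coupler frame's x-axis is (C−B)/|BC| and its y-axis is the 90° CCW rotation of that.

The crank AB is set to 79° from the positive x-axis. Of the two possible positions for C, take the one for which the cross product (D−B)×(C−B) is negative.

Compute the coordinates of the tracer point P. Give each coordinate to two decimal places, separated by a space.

A=(0,0), D=(9.00,0)
B = A + 2.00·(cos79°, sin79°) = (0.3816, 1.9633)
|BD| = 8.8392
circle(B,5.00) ∩ circle(D,10.00): a=0.1771, h=4.9969
  candidates: C₊=(1.6641,6.7960) cross=44.168; C₋=(-0.5555,-2.9481) cross=-44.168
  mode - wants cross < 0 → take C=(-0.5555,-2.9481) (cross=-44.168)
ex = (C−B)/|BC| = (-0.1874,-0.9823); ey = (0.9823,-0.1874)
P = B + 2.70·ex + 1.99·ey = (1.8303,-1.0619)

1.83 -1.06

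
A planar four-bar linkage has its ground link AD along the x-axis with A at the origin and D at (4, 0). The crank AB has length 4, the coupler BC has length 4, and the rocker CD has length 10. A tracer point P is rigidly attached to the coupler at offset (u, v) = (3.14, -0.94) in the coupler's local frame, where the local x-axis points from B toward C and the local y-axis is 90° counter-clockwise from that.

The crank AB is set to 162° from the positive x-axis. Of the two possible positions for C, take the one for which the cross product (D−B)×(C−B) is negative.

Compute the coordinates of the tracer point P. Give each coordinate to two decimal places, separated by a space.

A=(0,0), D=(4.00,0)
B = A + 4.00·(cos162°, sin162°) = (-3.8042, 1.2361)
|BD| = 7.9015
circle(B,4.00) ∩ circle(D,10.00): a=-1.3647, h=3.7600
  candidates: C₊=(-4.5639,5.1633) cross=29.710; C₋=(-5.7403,-2.2642) cross=-29.710
  mode - wants cross < 0 → take C=(-5.7403,-2.2642) (cross=-29.710)
ex = (C−B)/|BC| = (-0.4840,-0.8751); ey = (0.8751,-0.4840)
P = B + 3.14·ex + -0.94·ey = (-6.1466,-1.0566)

-6.15 -1.06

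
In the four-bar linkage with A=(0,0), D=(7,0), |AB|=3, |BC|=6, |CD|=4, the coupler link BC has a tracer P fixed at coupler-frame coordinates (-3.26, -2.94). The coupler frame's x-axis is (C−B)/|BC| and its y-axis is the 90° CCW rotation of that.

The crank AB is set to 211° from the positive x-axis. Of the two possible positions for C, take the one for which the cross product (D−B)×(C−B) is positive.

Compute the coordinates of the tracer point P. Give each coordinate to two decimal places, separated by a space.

A=(0,0), D=(7.00,0)
B = A + 3.00·(cos211°, sin211°) = (-2.5715, -1.5451)
|BD| = 9.6954
circle(B,6.00) ∩ circle(D,4.00): a=5.8791, h=1.1983
  candidates: C₊=(3.0415,0.5748) cross=11.618; C₋=(3.4235,-1.7912) cross=-11.618
  mode + wants cross > 0 → take C=(3.0415,0.5748) (cross=11.618)
ex = (C−B)/|BC| = (0.9355,0.3533); ey = (-0.3533,0.9355)
P = B + -3.26·ex + -2.94·ey = (-4.5825,-5.4473)

-4.58 -5.45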